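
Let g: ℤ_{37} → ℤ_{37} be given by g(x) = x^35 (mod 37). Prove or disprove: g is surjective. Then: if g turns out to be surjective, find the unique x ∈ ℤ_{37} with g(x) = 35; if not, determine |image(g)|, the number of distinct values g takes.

Since 37 is prime, the nonzero elements of ℤ_{37} form a cyclic group of order 36.
As gcd(35, 36) = 1, raising to the 35th power is a bijection on this group: if u^35 ≡ v^35 then (uv^{−1})^35 = 1, and the only element of order dividing gcd(35, 36) = 1 is 1, so u = v.
With g(0) = 0 this makes g injective on all of ℤ_{37}, hence bijective (finite equal-size domain and codomain). In particular g is surjective.
Since g is surjective, we find the preimage of 35. The inverse of x ↦ x^35 on (ℤ_{37})^× is x ↦ x^35, because 35·35 = 1225 = 34·36 + 1 ≡ 1 (mod 36) and x^{36} = 1 for x ≠ 0 (Fermat). So g⁻¹(35) = 35^35 mod 37.
Repeated squaring mod 37: 35^1 ≡ 35, 35^2 ≡ 35² = 1225 ≡ 4, 35^4 ≡ 4² = 16, 35^8 ≡ 16² = 256 ≡ 34, 35^16 ≡ 34² = 1156 ≡ 9, 35^32 ≡ 9² = 81 ≡ 7. Since 35 = 32 + 2 + 1, 35^35 ≡ 7·4·35: 7·4 = 28, then 28·35 = 980 ≡ 18. So 35^35 ≡ 18 (mod 37).
Hence g⁻¹(35) = 18.

18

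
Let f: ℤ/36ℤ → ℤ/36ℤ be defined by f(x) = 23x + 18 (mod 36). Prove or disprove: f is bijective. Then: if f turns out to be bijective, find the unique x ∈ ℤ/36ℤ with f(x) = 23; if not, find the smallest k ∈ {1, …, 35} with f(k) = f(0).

By definition, f is injective when f(a) = f(b) forces a = b.
If f(a) = f(b), then 23a ≡ 23b (mod 36). Because gcd(23, 36) = 1, we may cancel 23 to get a ≡ b (mod 36).
We now compute 23⁻¹ mod 36 explicitly. Euclid's algorithm: 36 = 1·23 + 13, 23 = 1·13 + 10, 13 = 1·10 + 3, 10 = 3·3 + 1; back-substituting gives 1 = 11·23 − 7·36, so 23⁻¹ ≡ 11 (mod 36).
For any y ∈ ℤ/36ℤ, x = 11(y − 18) mod 36 satisfies f(x) = 23·11(y − 18) + 18 ≡ y (since 23·11 ≡ 1 mod 36). So every y has a preimage.
Therefore f is bijective.
Since f is bijective, we find f⁻¹(23): we need 23x ≡ 23 − 18 ≡ 5 (mod 36). Using 23⁻¹ = 11: x ≡ 11·5 = 55 = 1·36 + 19, so x = 19.
Check: f(19) = 23·19 + 18 = 455 = 12·36 + 23 ≡ 23 (mod 36).

19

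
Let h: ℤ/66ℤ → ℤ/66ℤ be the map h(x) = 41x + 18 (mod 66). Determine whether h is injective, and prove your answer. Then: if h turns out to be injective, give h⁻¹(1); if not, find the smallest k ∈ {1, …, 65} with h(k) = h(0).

Suppose h(u) = h(v) in ℤ/66ℤ. Then 41u + 18 ≡ 41v + 18 (mod 66), thus 41(u − v) ≡ 0 (mod 66).
Since gcd(41, 66) = 1, 41 is invertible modulo 66, so u − v ≡ 0 (mod 66), i.e. u = v.
Hence h is injective.
We now compute 41⁻¹ mod 66 explicitly. Euclid's algorithm: 66 = 1·41 + 25, 41 = 1·25 + 16, 25 = 1·16 + 9, 16 = 1·9 + 7, 9 = 1·7 + 2, 7 = 3·2 + 1; back-substituting gives 1 = 29·41 − 18·66, so 41⁻¹ ≡ 29 (mod 66).
Since h is injective, we compute h⁻¹(1): solve 41x + 18 ≡ 1 (mod 66), i.e. 41x ≡ 49 (mod 66).
Multiplying by 41⁻¹ = 29 gives x ≡ 29·49 = 1421 = 21·66 + 35 ≡ 35 (mod 66).
Check: h(35) = 41·35 + 18 = 1453 = 22·66 + 1 ≡ 1 (mod 66).

35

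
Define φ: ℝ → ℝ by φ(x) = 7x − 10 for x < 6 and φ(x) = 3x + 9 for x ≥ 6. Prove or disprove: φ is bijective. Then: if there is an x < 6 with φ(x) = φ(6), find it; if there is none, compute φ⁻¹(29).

37/7

Both pieces are strictly increasing (slopes 7 and 3), so each is injective on its own interval.
The left piece maps (−∞, 6) onto (−∞, 32); the right piece maps [6, ∞) onto [27, ∞).
These images overlap. In particular φ(6) = 27 (right piece), and solving 7x − 10 = 27 on the left piece gives x = 37/7 < 6.
So φ(37/7) = φ(6) with 37/7 ≠ 6, and φ is not injective, hence not bijective. This x = 37/7 is the requested value below 6.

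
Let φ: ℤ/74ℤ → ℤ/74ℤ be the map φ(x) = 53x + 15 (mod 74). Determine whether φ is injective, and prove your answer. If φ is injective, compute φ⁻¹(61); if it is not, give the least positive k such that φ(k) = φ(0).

If φ(s) = φ(t), then 53s ≡ 53t (mod 74). Because gcd(53, 74) = 1, we may cancel 53 to get s ≡ t (mod 74).
Hence φ is injective.
We now compute 53⁻¹ mod 74 explicitly. Euclid's algorithm: 74 = 1·53 + 21, 53 = 2·21 + 11, 21 = 1·11 + 10, 11 = 1·10 + 1; back-substituting gives 1 = 7·53 − 5·74, so 53⁻¹ ≡ 7 (mod 74).
Since φ is injective, we compute φ⁻¹(61): solve 53x + 15 ≡ 61 (mod 74), i.e. 53x ≡ 46 (mod 74).
Multiplying by 53⁻¹ = 7 gives x ≡ 7·46 = 322 = 4·74 + 26 ≡ 26 (mod 74).
Check: φ(26) = 53·26 + 15 = 1393 = 18·74 + 61 ≡ 61 (mod 74).

26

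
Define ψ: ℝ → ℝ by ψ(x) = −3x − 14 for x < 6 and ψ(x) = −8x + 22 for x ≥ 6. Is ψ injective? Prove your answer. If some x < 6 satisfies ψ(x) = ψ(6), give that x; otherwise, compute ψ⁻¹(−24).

Both pieces are strictly decreasing (slopes −3 and −8), so each is injective on its own interval.
The left piece maps (−∞, 6) onto (−32, ∞); the right piece maps [6, ∞) onto (−∞, −26].
These images overlap. In particular ψ(6) = −26 (right piece), and solving −3x − 14 = −26 on the left piece gives x = 4 < 6.
So ψ(4) = ψ(6) with 4 ≠ 6, and ψ is not injective. This x = 4 is the requested value below 6.

4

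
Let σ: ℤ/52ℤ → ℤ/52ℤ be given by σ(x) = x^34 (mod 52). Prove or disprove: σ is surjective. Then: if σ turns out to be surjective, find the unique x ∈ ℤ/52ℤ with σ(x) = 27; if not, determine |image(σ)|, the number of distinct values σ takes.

14

σ(12): Repeated squaring mod 52: 12^1 ≡ 12, 12^2 ≡ 12² = 144 ≡ 40, 12^4 ≡ 40² = 1600 ≡ 40, 12^8 ≡ 40² = 1600 ≡ 40, 12^16 ≡ 40² = 1600 ≡ 40, 12^32 ≡ 40² = 1600 ≡ 40. Since 34 = 32 + 2, 12^34 ≡ 40·40: 40·40 = 1600 ≡ 40. So 12^34 ≡ 40 (mod 52).
σ(14): Repeated squaring mod 52: 14^1 ≡ 14, 14^2 ≡ 14² = 196 ≡ 40, 14^4 ≡ 40² = 1600 ≡ 40, 14^8 ≡ 40² = 1600 ≡ 40, 14^16 ≡ 40² = 1600 ≡ 40, 14^32 ≡ 40² = 1600 ≡ 40. Since 34 = 32 + 2, 14^34 ≡ 40·40: 40·40 = 1600 ≡ 40. So 14^34 ≡ 40 (mod 52).
So σ(12) = σ(14) = 40 while 12 ≠ 14, so σ is not injective.
A non-injective map from the 52-element set ℤ/52ℤ to itself takes at most 51 distinct values, so it cannot be surjective. Thus σ is not surjective.
Since σ is not surjective, we determine |image(σ)|. Computing x^34 mod 52 for each x (by repeated squaring, reducing mod 52 at every step), the values σ(0), σ(1), …, σ(51) are: 0, 1, 36, 29, 48, 25, 4, 17, 12, 9, 16, 49, 40, 13, 40, 49, 16, 9, 12, 17, 4, 25, 48, 29, 36, 1, 0, 1, 36, 29, 48, 25, 4, 17, 12, 9, 16, 49, 40, 13, 40, 49, 16, 9, 12, 17, 4, 25, 48, 29, 36, 1.
The distinct values are {0, 1, 4, 9, 12, 13, 16, 17, 25, 29, 36, 40, 48, 49}; there are 14 of them.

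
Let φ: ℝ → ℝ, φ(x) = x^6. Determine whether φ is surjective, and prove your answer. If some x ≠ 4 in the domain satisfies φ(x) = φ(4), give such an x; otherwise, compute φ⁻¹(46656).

-4

Since 6 is even, x^6 ≥ 0 for all x ∈ ℝ, so −1 ∈ ℝ has no preimage. Hence φ is not surjective.
For the follow-up, such an x exists: taking x = −4 ∈ ℝ gives φ(−4) = 4096 = φ(4) with −4 ≠ 4.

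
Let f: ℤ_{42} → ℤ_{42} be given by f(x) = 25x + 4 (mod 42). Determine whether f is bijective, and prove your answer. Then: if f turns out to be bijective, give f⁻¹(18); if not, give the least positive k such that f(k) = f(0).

14

Recall that f is injective if f(x_1) = f(x_2) implies x_1 = x_2.
If f(x_1) = f(x_2), then 25x_1 ≡ 25x_2 (mod 42). Because gcd(25, 42) = 1, we may cancel 25 to get x_1 ≡ x_2 (mod 42).
We now compute 25⁻¹ mod 42 explicitly. Euclid's algorithm: 42 = 1·25 + 17, 25 = 1·17 + 8, 17 = 2·8 + 1; back-substituting gives 1 = 37·25 − 22·42, so 25⁻¹ ≡ 37 (mod 42).
For any y ∈ ℤ_{42}, x = 37(y − 4) mod 42 satisfies f(x) = 25·37(y − 4) + 4 ≡ y (since 25·37 ≡ 1 mod 42). So every y has a preimage.
Therefore f is bijective.
Since f is bijective, we find f⁻¹(18): we need 25x ≡ 18 − 4 ≡ 14 (mod 42). Using 25⁻¹ = 37: x ≡ 37·14 = 518 = 12·42 + 14, so x = 14.
Check: f(14) = 25·14 + 4 = 354 = 8·42 + 18 ≡ 18 (mod 42).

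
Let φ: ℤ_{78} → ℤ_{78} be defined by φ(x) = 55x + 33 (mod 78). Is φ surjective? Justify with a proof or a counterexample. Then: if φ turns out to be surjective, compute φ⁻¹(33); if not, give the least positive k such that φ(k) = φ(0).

Since gcd(55, 78) = 1, 55 is invertible modulo 78. Euclid's algorithm: 78 = 1·55 + 23, 55 = 2·23 + 9, 23 = 2·9 + 5, 9 = 1·5 + 4, 5 = 1·4 + 1; back-substituting gives 1 = 61·55 − 43·78, so 55⁻¹ ≡ 61 (mod 78).
Then y ↦ 61(y − 33) is a two-sided inverse to φ, so every y ∈ ℤ_{78} has a preimage.
Thus φ is surjective.
Since φ is surjective, we compute φ⁻¹(33): solve 55x + 33 ≡ 33 (mod 78), i.e. 55x ≡ 0 (mod 78).
Multiplying by 55⁻¹ = 61 gives x ≡ 61·0 = 0 ≡ 0 (mod 78).
Check: φ(0) = 55·0 + 33 = 33 ≡ 33 (mod 78).

0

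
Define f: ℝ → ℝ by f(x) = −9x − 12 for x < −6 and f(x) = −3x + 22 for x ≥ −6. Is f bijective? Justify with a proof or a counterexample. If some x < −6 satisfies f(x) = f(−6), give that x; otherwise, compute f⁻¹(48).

-20/3

Both pieces are strictly decreasing (slopes −9 and −3), so each is injective on its own interval.
The left piece maps (−∞, −6) onto (42, ∞); the right piece maps [−6, ∞) onto (−∞, 40].
The images leave a gap (42 has no preimage), so f is not surjective, hence not bijective.
Because the two images are disjoint, no x < −6 has f(x) = f(−6), so we compute f⁻¹(48): 48 lies in (42, ∞), so solve −9x − 12 = 48: x = (48 + 12)/(−9) = −20/3.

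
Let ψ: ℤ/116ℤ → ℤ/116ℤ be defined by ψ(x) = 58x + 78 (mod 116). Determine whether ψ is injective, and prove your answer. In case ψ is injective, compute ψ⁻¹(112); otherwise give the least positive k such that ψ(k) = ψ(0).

2

We have gcd(58, 116) = 58 > 1. Taking s = 0 and t = 2: ψ(0) = 78 and ψ(2) = 58·2 + 78 = 194 ≡ 78 (mod 116).
So ψ(0) = ψ(2) while 0 ≠ 2, hence ψ is not injective.
Since ψ is not injective, we find the least positive k with ψ(k) = ψ(0): this means 58k ≡ 0 (mod 116), i.e. 116 ∣ 58k. Since gcd(58, 116) = 58, dividing through by 58 this holds exactly when 2 ∣ k.
The smallest positive such k is 2.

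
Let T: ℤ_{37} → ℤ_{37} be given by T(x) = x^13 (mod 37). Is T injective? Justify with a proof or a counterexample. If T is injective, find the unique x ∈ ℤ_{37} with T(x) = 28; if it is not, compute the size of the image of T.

21

Since 37 is prime, the nonzero elements of ℤ_{37} form a cyclic group of order 36.
As gcd(13, 36) = 1, raising to the 13th power is a bijection on this group: if a^13 ≡ b^13 then (ab^{−1})^13 = 1, and the only element of order dividing gcd(13, 36) = 1 is 1, so a = b.
With T(0) = 0 this makes T injective on all of ℤ_{37}, hence bijective (finite equal-size domain and codomain). In particular T is injective.
Since T is injective, we find the preimage of 28. The inverse of x ↦ x^13 on (ℤ_{37})^× is x ↦ x^25, because 13·25 = 325 = 9·36 + 1 ≡ 1 (mod 36) and x^{36} = 1 for x ≠ 0 (Fermat). So T⁻¹(28) = 28^25 mod 37.
Repeated squaring mod 37: 28^1 ≡ 28, 28^2 ≡ 28² = 784 ≡ 7, 28^4 ≡ 7² = 49 ≡ 12, 28^8 ≡ 12² = 144 ≡ 33, 28^16 ≡ 33² = 1089 ≡ 16. Since 25 = 16 + 8 + 1, 28^25 ≡ 16·33·28: 16·33 = 528 ≡ 10, then 10·28 = 280 ≡ 21. So 28^25 ≡ 21 (mod 37).
Hence T⁻¹(28) = 21.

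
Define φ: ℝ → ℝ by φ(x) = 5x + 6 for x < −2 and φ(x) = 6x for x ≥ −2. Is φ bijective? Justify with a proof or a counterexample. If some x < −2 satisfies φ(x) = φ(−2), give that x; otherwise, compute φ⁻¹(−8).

-18/5

Both pieces are strictly increasing (slopes 5 and 6), so each is injective on its own interval.
The left piece maps (−∞, −2) onto (−∞, −4); the right piece maps [−2, ∞) onto [−12, ∞).
These images overlap. In particular φ(−2) = −12 (right piece), and solving 5x + 6 = −12 on the left piece gives x = −18/5 < −2.
So φ(−18/5) = φ(−2) with −18/5 ≠ −2, and φ is not injective, hence not bijective. This x = −18/5 is the requested value below −2.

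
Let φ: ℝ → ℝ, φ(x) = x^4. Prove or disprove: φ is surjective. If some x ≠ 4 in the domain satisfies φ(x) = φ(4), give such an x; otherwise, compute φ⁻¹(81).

-4

Since 4 is even, x^4 ≥ 0 for all x ∈ ℝ, so −1 ∈ ℝ has no preimage. Therefore φ is not surjective.
For the follow-up, such an x exists: taking x = −4 ∈ ℝ gives φ(−4) = 256 = φ(4) with −4 ≠ 4.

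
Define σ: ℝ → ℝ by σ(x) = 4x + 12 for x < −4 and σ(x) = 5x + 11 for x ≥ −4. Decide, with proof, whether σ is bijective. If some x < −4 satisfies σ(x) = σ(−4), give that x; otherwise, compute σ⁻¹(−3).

-21/4

Both pieces are strictly increasing (slopes 4 and 5), so each is injective on its own interval.
The left piece maps (−∞, −4) onto (−∞, −4); the right piece maps [−4, ∞) onto [−9, ∞).
These images overlap. In particular σ(−4) = −9 (right piece), and solving 4x + 12 = −9 on the left piece gives x = −21/4 < −4.
So σ(−21/4) = σ(−4) with −21/4 ≠ −4, and σ is not injective, hence not bijective. This x = −21/4 is the requested value below −4.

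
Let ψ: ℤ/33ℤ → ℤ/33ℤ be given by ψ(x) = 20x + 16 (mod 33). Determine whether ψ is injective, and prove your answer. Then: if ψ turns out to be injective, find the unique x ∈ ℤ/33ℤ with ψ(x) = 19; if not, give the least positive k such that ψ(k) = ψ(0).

Suppose ψ(a) = ψ(b) in ℤ/33ℤ. Then 20a + 16 ≡ 20b + 16 (mod 33), thus 20(a − b) ≡ 0 (mod 33).
Since gcd(20, 33) = 1, 20 is invertible modulo 33, thus a − b ≡ 0 (mod 33), i.e. a = b.
Thus ψ is injective.
We now compute 20⁻¹ mod 33 explicitly. Euclid's algorithm: 33 = 1·20 + 13, 20 = 1·13 + 7, 13 = 1·7 + 6, 7 = 1·6 + 1; back-substituting gives 1 = 5·20 − 3·33, so 20⁻¹ ≡ 5 (mod 33).
Since ψ is injective, we find ψ⁻¹(19): we need 20x ≡ 19 − 16 ≡ 3 (mod 33). Using 20⁻¹ = 5: x ≡ 5·3 = 15, so x = 15.
Check: ψ(15) = 20·15 + 16 = 316 = 9·33 + 19 ≡ 19 (mod 33).

15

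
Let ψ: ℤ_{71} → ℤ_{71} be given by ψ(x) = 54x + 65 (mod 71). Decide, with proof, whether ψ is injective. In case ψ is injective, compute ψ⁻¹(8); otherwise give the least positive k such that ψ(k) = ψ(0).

66

Suppose ψ(s) = ψ(t) in ℤ_{71}. Then 54s + 65 ≡ 54t + 65 (mod 71), hence 54(s − t) ≡ 0 (mod 71).
Since gcd(54, 71) = 1, 54 is invertible modulo 71, so s − t ≡ 0 (mod 71), i.e. s = t.
Therefore ψ is injective.
We now compute 54⁻¹ mod 71 explicitly. Euclid's algorithm: 71 = 1·54 + 17, 54 = 3·17 + 3, 17 = 5·3 + 2, 3 = 1·2 + 1; back-substituting gives 1 = 25·54 − 19·71, so 54⁻¹ ≡ 25 (mod 71).
Since ψ is injective, we compute ψ⁻¹(8): solve 54x + 65 ≡ 8 (mod 71), i.e. 54x ≡ 14 (mod 71).
Multiplying by 54⁻¹ = 25 gives x ≡ 25·14 = 350 = 4·71 + 66 ≡ 66 (mod 71).
Check: ψ(66) = 54·66 + 65 = 3629 = 51·71 + 8 ≡ 8 (mod 71).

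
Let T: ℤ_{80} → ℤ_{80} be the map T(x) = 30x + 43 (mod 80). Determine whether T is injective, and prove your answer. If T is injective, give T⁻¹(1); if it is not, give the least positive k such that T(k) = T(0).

We have gcd(30, 80) = 10 > 1. Taking a = 0 and b = 8: T(0) = 43 and T(8) = 30·8 + 43 = 283 ≡ 43 (mod 80).
So T(0) = T(8) while 0 ≠ 8, thus T is not injective.
Since T is not injective, we find the least positive k with T(k) = T(0): this means 30k ≡ 0 (mod 80), i.e. 80 ∣ 30k. Since gcd(30, 80) = 10, dividing through by 10 this holds exactly when 8 ∣ 3k, and as gcd(3, 8) = 1, exactly when 8 ∣ k.
The smallest positive such k is 8.

8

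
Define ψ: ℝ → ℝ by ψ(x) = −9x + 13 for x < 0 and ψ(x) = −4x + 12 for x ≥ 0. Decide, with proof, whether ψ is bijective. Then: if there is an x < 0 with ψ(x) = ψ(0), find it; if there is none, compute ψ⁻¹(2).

5/2

Both pieces are strictly decreasing (slopes −9 and −4), so each is injective on its own interval.
The left piece maps (−∞, 0) onto (13, ∞); the right piece maps [0, ∞) onto (−∞, 12].
The images leave a gap (13 has no preimage), so ψ is not surjective, hence not bijective.
Because the two images are disjoint, no x < 0 has ψ(x) = ψ(0), so we compute ψ⁻¹(2): 2 lies in (−∞, 12], so solve −4x + 12 = 2: x = (2 − 12)/(−4) = 5/2.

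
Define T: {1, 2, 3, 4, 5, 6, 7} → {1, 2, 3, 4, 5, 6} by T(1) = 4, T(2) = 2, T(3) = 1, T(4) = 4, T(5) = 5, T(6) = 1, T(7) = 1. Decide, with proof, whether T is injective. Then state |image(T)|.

4

T(1) = 4 = T(4) with 1 ≠ 4, so T is not injective.
The image of T is {1, 2, 4, 5}, which has 4 elements.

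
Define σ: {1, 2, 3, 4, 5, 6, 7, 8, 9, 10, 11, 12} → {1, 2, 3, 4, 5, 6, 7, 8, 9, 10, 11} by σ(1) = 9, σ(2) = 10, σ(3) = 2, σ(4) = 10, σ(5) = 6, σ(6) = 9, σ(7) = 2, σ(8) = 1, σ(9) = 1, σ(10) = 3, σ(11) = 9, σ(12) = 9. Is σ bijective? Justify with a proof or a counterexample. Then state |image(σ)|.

6

σ(2) = 10 = σ(4) with 2 ≠ 4, so σ is not injective, hence not bijective.
The image of σ is {1, 2, 3, 6, 9, 10}, which has 6 elements.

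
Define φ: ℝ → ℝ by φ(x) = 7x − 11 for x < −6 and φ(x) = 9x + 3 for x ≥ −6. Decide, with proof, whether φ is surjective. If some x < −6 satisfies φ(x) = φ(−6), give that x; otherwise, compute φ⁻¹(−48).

Both pieces are strictly increasing (slopes 7 and 9), so each is injective on its own interval.
The left piece maps (−∞, −6) onto (−∞, −53); the right piece maps [−6, ∞) onto [−51, ∞).
The union (−∞, −53) ∪ [−51, ∞) omits the interval between −53 and −51; in particular −53 has no preimage. So φ is not surjective.
Because the two images are disjoint, no x < −6 has φ(x) = φ(−6), so we compute φ⁻¹(−48): −48 lies in [−51, ∞), so solve 9x + 3 = −48: x = (−48 − 3)/9 = −17/3.

-17/3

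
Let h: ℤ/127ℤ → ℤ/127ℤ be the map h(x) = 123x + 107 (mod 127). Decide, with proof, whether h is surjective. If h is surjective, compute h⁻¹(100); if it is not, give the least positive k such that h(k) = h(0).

97

Since gcd(123, 127) = 1, 123 is invertible modulo 127. Euclid's algorithm: 127 = 1·123 + 4, 123 = 30·4 + 3, 4 = 1·3 + 1; back-substituting gives 1 = 95·123 − 92·127, so 123⁻¹ ≡ 95 (mod 127).
Then y ↦ 95(y − 107) is a two-sided inverse to h, so every y ∈ ℤ/127ℤ has a preimage.
Therefore h is surjective.
Since h is surjective, we find h⁻¹(100): we need 123x ≡ 100 − 107 ≡ 120 (mod 127). Using 123⁻¹ = 95: x ≡ 95·120 = 11400 = 89·127 + 97, so x = 97.
Check: h(97) = 123·97 + 107 = 12038 = 94·127 + 100 ≡ 100 (mod 127).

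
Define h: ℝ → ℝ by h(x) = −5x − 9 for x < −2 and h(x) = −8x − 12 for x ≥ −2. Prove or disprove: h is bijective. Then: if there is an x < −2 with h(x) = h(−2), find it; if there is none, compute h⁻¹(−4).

Both pieces are strictly decreasing (slopes −5 and −8), so each is injective on its own interval.
The left piece maps (−∞, −2) onto (1, ∞); the right piece maps [−2, ∞) onto (−∞, 4].
These images overlap. In particular h(−2) = 4 (right piece), and solving −5x − 9 = 4 on the left piece gives x = −13/5 < −2.
So h(−13/5) = h(−2) with −13/5 ≠ −2, and h is not injective, hence not bijective. This x = −13/5 is the requested value below −2.

-13/5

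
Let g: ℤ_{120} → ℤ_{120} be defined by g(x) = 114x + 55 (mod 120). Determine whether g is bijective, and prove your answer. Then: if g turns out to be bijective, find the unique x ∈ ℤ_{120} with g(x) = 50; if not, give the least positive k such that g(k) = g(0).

20

We have gcd(114, 120) = 6 > 1. Taking a = 0 and b = 20: g(0) = 55 and g(20) = 114·20 + 55 = 2335 ≡ 55 (mod 120).
So g(0) = g(20) while 0 ≠ 20, hence g is not injective, hence not bijective.
Since g is not bijective, we find the least positive k with g(k) = g(0): this means 114k ≡ 0 (mod 120), i.e. 120 ∣ 114k. Since gcd(114, 120) = 6, dividing through by 6 this holds exactly when 20 ∣ 19k, and as gcd(19, 20) = 1, exactly when 20 ∣ k.
The smallest positive such k is 20.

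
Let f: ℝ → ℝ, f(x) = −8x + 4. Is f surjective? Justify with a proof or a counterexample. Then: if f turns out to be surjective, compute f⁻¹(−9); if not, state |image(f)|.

For any y ∈ ℝ, x = (y − 4)/(−8) satisfies f(x) = y.
Hence f is surjective.
Since f is surjective, we compute f⁻¹(−9) = (−9 − 4)/(−8) = 13/8.

13/8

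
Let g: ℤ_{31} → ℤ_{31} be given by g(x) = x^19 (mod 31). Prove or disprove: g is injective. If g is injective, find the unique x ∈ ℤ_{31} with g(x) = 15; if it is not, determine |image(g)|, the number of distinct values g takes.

29

Since 31 is prime, the nonzero elements of ℤ_{31} form a cyclic group of order 30.
As gcd(19, 30) = 1, raising to the 19th power is a bijection on this group: if a^19 ≡ b^19 then (ab^{−1})^19 = 1, and the only element of order dividing gcd(19, 30) = 1 is 1, so a = b.
With g(0) = 0 this makes g injective on all of ℤ_{31}, hence bijective (finite equal-size domain and codomain). In particular g is injective.
Since g is injective, we find the preimage of 15. The inverse of x ↦ x^19 on (ℤ_{31})^× is x ↦ x^19, because 19·19 = 361 = 12·30 + 1 ≡ 1 (mod 30) and x^{30} = 1 for x ≠ 0 (Fermat). So g⁻¹(15) = 15^19 mod 31.
Repeated squaring mod 31: 15^1 ≡ 15, 15^2 ≡ 15² = 225 ≡ 8, 15^4 ≡ 8² = 64 ≡ 2, 15^8 ≡ 2² = 4, 15^16 ≡ 4² = 16. Since 19 = 16 + 2 + 1, 15^19 ≡ 16·8·15: 16·8 = 128 ≡ 4, then 4·15 = 60 ≡ 29. So 15^19 ≡ 29 (mod 31).
Hence g⁻¹(15) = 29.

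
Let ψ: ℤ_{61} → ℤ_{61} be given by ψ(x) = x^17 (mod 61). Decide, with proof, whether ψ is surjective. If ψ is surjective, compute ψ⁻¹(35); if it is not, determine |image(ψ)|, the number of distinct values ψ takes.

43

Since 61 is prime, the nonzero elements of ℤ_{61} form a cyclic group of order 60.
As gcd(17, 60) = 1, raising to the 17th power is a bijection on this group: if s^17 ≡ t^17 then (st^{−1})^17 = 1, and the only element of order dividing gcd(17, 60) = 1 is 1, so s = t.
With ψ(0) = 0 this makes ψ injective on all of ℤ_{61}, hence bijective (finite equal-size domain and codomain). In particular ψ is surjective.
Since ψ is surjective, we find the preimage of 35. The inverse of x ↦ x^17 on (ℤ_{61})^× is x ↦ x^53, because 17·53 = 901 = 15·60 + 1 ≡ 1 (mod 60) and x^{60} = 1 for x ≠ 0 (Fermat). So ψ⁻¹(35) = 35^53 mod 61.
Repeated squaring mod 61: 35^1 ≡ 35, 35^2 ≡ 35² = 1225 ≡ 5, 35^4 ≡ 5² = 25, 35^8 ≡ 25² = 625 ≡ 15, 35^16 ≡ 15² = 225 ≡ 42, 35^32 ≡ 42² = 1764 ≡ 56. Since 53 = 32 + 16 + 4 + 1, 35^53 ≡ 56·42·25·35: 56·42 = 2352 ≡ 34, then 34·25 = 850 ≡ 57, then 57·35 = 1995 ≡ 43. So 35^53 ≡ 43 (mod 61).
Hence ψ⁻¹(35) = 43.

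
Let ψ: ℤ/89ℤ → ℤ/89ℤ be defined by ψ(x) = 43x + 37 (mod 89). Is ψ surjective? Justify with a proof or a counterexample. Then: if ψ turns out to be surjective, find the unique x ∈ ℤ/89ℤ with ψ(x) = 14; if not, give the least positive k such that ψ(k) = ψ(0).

Since gcd(43, 89) = 1, 43 is invertible modulo 89. Euclid's algorithm: 89 = 2·43 + 3, 43 = 14·3 + 1; back-substituting gives 1 = 29·43 − 14·89, so 43⁻¹ ≡ 29 (mod 89).
Then y ↦ 29(y − 37) is a two-sided inverse to ψ, so every y ∈ ℤ/89ℤ has a preimage.
Hence ψ is surjective.
Since ψ is surjective, we compute ψ⁻¹(14): solve 43x + 37 ≡ 14 (mod 89), i.e. 43x ≡ 66 (mod 89).
Multiplying by 43⁻¹ = 29 gives x ≡ 29·66 = 1914 = 21·89 + 45 ≡ 45 (mod 89).
Check: ψ(45) = 43·45 + 37 = 1972 = 22·89 + 14 ≡ 14 (mod 89).

45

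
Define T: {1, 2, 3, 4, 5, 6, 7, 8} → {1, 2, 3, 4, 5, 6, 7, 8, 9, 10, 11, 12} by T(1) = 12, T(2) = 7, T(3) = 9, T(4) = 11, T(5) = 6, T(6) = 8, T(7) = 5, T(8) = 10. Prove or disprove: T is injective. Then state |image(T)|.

8

The values T(1), …, T(8) are 12, 7, 9, 11, 6, 8, 5, 10 — all distinct.
So T(a) = T(b) only when a = b, and T is injective.
The image of T is {5, 6, 7, 8, 9, 10, 11, 12}, which has 8 elements.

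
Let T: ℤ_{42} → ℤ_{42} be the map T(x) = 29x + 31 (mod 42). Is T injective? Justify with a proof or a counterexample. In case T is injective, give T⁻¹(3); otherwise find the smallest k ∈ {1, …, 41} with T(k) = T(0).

28

Suppose T(x_1) = T(x_2) in ℤ_{42}. Then 29x_1 + 31 ≡ 29x_2 + 31 (mod 42), hence 29(x_1 − x_2) ≡ 0 (mod 42).
Since gcd(29, 42) = 1, 29 is invertible modulo 42, therefore x_1 − x_2 ≡ 0 (mod 42), i.e. x_1 = x_2.
Thus T is injective.
We now compute 29⁻¹ mod 42 explicitly. Euclid's algorithm: 42 = 1·29 + 13, 29 = 2·13 + 3, 13 = 4·3 + 1; back-substituting gives 1 = 29·29 − 20·42, so 29⁻¹ ≡ 29 (mod 42).
Since T is injective, we compute T⁻¹(3): solve 29x + 31 ≡ 3 (mod 42), i.e. 29x ≡ 14 (mod 42).
Multiplying by 29⁻¹ = 29 gives x ≡ 29·14 = 406 = 9·42 + 28 ≡ 28 (mod 42).
Check: T(28) = 29·28 + 31 = 843 = 20·42 + 3 ≡ 3 (mod 42).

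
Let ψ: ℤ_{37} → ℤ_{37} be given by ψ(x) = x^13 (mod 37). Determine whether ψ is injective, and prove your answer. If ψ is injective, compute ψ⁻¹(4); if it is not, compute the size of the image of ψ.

Since 37 is prime, the nonzero elements of ℤ_{37} form a cyclic group of order 36.
As gcd(13, 36) = 1, raising to the 13th power is a bijection on this group: if s^13 ≡ t^13 then (st^{−1})^13 = 1, and the only element of order dividing gcd(13, 36) = 1 is 1, so s = t.
With ψ(0) = 0 this makes ψ injective on all of ℤ_{37}, hence bijective (finite equal-size domain and codomain). In particular ψ is injective.
Since ψ is injective, we find the preimage of 4. The inverse of x ↦ x^13 on (ℤ_{37})^× is x ↦ x^25, because 13·25 = 325 = 9·36 + 1 ≡ 1 (mod 36) and x^{36} = 1 for x ≠ 0 (Fermat). So ψ⁻¹(4) = 4^25 mod 37.
Repeated squaring mod 37: 4^1 ≡ 4, 4^2 ≡ 4² = 16, 4^4 ≡ 16² = 256 ≡ 34, 4^8 ≡ 34² = 1156 ≡ 9, 4^16 ≡ 9² = 81 ≡ 7. Since 25 = 16 + 8 + 1, 4^25 ≡ 7·9·4: 7·9 = 63 ≡ 26, then 26·4 = 104 ≡ 30. So 4^25 ≡ 30 (mod 37).
Hence ψ⁻¹(4) = 30.

30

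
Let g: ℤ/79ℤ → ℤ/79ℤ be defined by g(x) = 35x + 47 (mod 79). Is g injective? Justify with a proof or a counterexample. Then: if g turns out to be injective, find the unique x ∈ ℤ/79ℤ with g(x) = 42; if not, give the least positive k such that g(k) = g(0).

45

If g(s) = g(t), then 35s ≡ 35t (mod 79). Because gcd(35, 79) = 1, we may cancel 35 to get s ≡ t (mod 79).
Therefore g is injective.
We now compute 35⁻¹ mod 79 explicitly. Euclid's algorithm: 79 = 2·35 + 9, 35 = 3·9 + 8, 9 = 1·8 + 1; back-substituting gives 1 = 70·35 − 31·79, so 35⁻¹ ≡ 70 (mod 79).
Since g is injective, we find g⁻¹(42): we need 35x ≡ 42 − 47 ≡ 74 (mod 79). Using 35⁻¹ = 70: x ≡ 70·74 = 5180 = 65·79 + 45, so x = 45.
Check: g(45) = 35·45 + 47 = 1622 = 20·79 + 42 ≡ 42 (mod 79).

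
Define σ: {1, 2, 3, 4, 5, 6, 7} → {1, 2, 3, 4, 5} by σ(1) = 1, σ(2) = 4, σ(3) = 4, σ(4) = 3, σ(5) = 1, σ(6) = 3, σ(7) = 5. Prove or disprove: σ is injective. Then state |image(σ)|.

σ(2) = 4 = σ(3) with 2 ≠ 3, so σ is not injective.
The image of σ is {1, 3, 4, 5}, which has 4 elements.

4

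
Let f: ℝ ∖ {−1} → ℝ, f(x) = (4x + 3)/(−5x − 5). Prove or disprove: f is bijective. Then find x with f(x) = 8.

If f(x) = −4/5, cross-multiplying gives −5(4x + 3) = 4(−5x − 5), which simplifies to −15 = −20 — false.  So −4/5 has no preimage and f is not surjective.
So f is not bijective.
Solving f(x) = 8: cross-multiplying gives 4x + 3 = 8(−5x − 5), which rearranges to 44x = −43, so x = −43/44.

-43/44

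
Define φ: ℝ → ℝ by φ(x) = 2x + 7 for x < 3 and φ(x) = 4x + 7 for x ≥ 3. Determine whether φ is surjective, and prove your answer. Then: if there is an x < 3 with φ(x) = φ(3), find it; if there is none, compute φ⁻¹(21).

7/2

Both pieces are strictly increasing (slopes 2 and 4), so each is injective on its own interval.
The left piece maps (−∞, 3) onto (−∞, 13); the right piece maps [3, ∞) onto [19, ∞).
The union (−∞, 13) ∪ [19, ∞) omits the interval between 13 and 19; in particular 13 has no preimage. So φ is not surjective.
Because the two images are disjoint, no x < 3 has φ(x) = φ(3), so we compute φ⁻¹(21): 21 lies in [19, ∞), so solve 4x + 7 = 21: x = (21 − 7)/4 = 7/2.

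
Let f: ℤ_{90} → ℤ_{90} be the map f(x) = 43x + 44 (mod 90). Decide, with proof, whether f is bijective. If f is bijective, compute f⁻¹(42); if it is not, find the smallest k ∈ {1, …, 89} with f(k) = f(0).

46

Suppose f(x_1) = f(x_2) in ℤ_{90}. Then 43x_1 + 44 ≡ 43x_2 + 44 (mod 90), therefore 43(x_1 − x_2) ≡ 0 (mod 90).
Since gcd(43, 90) = 1, 43 is invertible modulo 90, thus x_1 − x_2 ≡ 0 (mod 90), i.e. x_1 = x_2.
We now compute 43⁻¹ mod 90 explicitly. Euclid's algorithm: 90 = 2·43 + 4, 43 = 10·4 + 3, 4 = 1·3 + 1; back-substituting gives 1 = 67·43 − 32·90, so 43⁻¹ ≡ 67 (mod 90).
For any y ∈ ℤ_{90}, x = 67(y − 44) mod 90 satisfies f(x) = 43·67(y − 44) + 44 ≡ y (since 43·67 ≡ 1 mod 90). So every y has a preimage.
Thus f is bijective.
Since f is bijective, we compute f⁻¹(42): solve 43x + 44 ≡ 42 (mod 90), i.e. 43x ≡ 88 (mod 90).
Multiplying by 43⁻¹ = 67 gives x ≡ 67·88 = 5896 = 65·90 + 46 ≡ 46 (mod 90).
Check: f(46) = 43·46 + 44 = 2022 = 22·90 + 42 ≡ 42 (mod 90).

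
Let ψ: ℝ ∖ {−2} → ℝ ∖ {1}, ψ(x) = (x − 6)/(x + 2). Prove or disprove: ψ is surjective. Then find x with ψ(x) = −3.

0

For any y ≠ 1, solving y(x + 2) = x − 6 for x gives a well-defined x ≠ −2. So ψ is surjective.
Solving ψ(x) = −3: cross-multiplying gives x − 6 = −3(x + 2), which rearranges to 4x = 0, so x = 0.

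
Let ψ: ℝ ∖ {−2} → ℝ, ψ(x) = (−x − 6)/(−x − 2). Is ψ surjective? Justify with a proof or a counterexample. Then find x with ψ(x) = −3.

If ψ(x) = 1, cross-multiplying gives −1(−x − 6) = −1(−x − 2), which simplifies to 6 = 2 — false.  So 1 has no preimage and ψ is not surjective.
Solving ψ(x) = −3: cross-multiplying gives −x − 6 = −3(−x − 2), which rearranges to −4x = 12, so x = −3.

-3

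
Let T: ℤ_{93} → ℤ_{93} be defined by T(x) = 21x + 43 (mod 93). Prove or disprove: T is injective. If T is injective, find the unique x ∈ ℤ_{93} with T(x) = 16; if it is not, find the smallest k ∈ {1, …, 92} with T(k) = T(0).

31

By definition, injectivity means: for all s, t in the domain, T(s) = T(t) implies s = t.
We have gcd(21, 93) = 3 > 1. Taking s = 0 and t = 31: T(0) = 43 and T(31) = 21·31 + 43 = 694 ≡ 43 (mod 93).
So T(0) = T(31) while 0 ≠ 31, hence T is not injective.
Since T is not injective, we find the least positive k with T(k) = T(0): this means 21k ≡ 0 (mod 93), i.e. 93 ∣ 21k. Since gcd(21, 93) = 3, dividing through by 3 this holds exactly when 31 ∣ 7k, and as gcd(7, 31) = 1, exactly when 31 ∣ k.
The smallest positive such k is 31.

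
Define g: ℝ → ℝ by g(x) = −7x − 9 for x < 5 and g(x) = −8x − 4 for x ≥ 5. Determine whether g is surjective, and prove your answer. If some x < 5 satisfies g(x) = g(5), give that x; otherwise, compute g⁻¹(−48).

11/2

Both pieces are strictly decreasing (slopes −7 and −8), so each is injective on its own interval.
The left piece maps (−∞, 5) onto (−44, ∞); the right piece maps [5, ∞) onto (−∞, −44].
These images together cover ℝ, so g is surjective.
Because the two images are disjoint, no x < 5 has g(x) = g(5), so we compute g⁻¹(−48): −48 lies in (−∞, −44], so solve −8x − 4 = −48: x = (−48 + 4)/(−8) = 11/2.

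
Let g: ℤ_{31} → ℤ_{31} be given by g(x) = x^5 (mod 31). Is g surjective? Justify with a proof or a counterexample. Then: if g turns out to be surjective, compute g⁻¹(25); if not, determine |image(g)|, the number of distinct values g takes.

g(1) = 1^5 = 1.
g(2): Repeated squaring mod 31: 2^1 ≡ 2, 2^2 ≡ 2² = 4, 2^4 ≡ 4² = 16. Since 5 = 4 + 1, 2^5 ≡ 16·2: 16·2 = 32 ≡ 1. So 2^5 ≡ 1 (mod 31).
So g(1) = g(2) = 1 while 1 ≠ 2, thus g is not injective.
A non-injective map from the 31-element set ℤ_{31} to itself takes at most 30 distinct values, so it cannot be surjective. Hence g is not surjective.
Since g is not surjective, we determine |image(g)|. Computing x^5 mod 31 for each x (by repeated squaring, reducing mod 31 at every step), the values g(0), g(1), …, g(30) are: 0, 1, 1, 26, 1, 25, 26, 5, 1, 25, 25, 6, 26, 6, 5, 30, 1, 26, 25, 5, 25, 6, 6, 30, 26, 5, 6, 30, 5, 30, 30.
The distinct values are {0, 1, 5, 6, 25, 26, 30}; there are 7 of them.

7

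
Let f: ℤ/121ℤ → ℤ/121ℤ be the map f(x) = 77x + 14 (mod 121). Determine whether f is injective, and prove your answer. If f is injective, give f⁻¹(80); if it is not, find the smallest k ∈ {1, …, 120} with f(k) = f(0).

We have gcd(77, 121) = 11 > 1. Taking u = 0 and v = 11: f(0) = 14 and f(11) = 77·11 + 14 = 861 ≡ 14 (mod 121).
So f(0) = f(11) while 0 ≠ 11, hence f is not injective.
Since f is not injective, we find the least positive k with f(k) = f(0): this means 77k ≡ 0 (mod 121), i.e. 121 ∣ 77k. Since gcd(77, 121) = 11, dividing through by 11 this holds exactly when 11 ∣ 7k, and as gcd(7, 11) = 1, exactly when 11 ∣ k.
The smallest positive such k is 11.

11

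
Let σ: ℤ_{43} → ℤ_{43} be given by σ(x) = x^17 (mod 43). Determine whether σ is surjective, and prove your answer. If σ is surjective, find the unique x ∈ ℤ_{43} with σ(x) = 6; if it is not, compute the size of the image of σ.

36

Since 43 is prime, the nonzero elements of ℤ_{43} form a cyclic group of order 42.
As gcd(17, 42) = 1, raising to the 17th power is a bijection on this group: if x_1^17 ≡ x_2^17 then (x_1x_2^{−1})^17 = 1, and the only element of order dividing gcd(17, 42) = 1 is 1, so x_1 = x_2.
With σ(0) = 0 this makes σ injective on all of ℤ_{43}, hence bijective (finite equal-size domain and codomain). In particular σ is surjective.
Since σ is surjective, we find the preimage of 6. The inverse of x ↦ x^17 on (ℤ_{43})^× is x ↦ x^5, because 17·5 = 85 = 2·42 + 1 ≡ 1 (mod 42) and x^{42} = 1 for x ≠ 0 (Fermat). So σ⁻¹(6) = 6^5 mod 43.
Repeated squaring mod 43: 6^1 ≡ 6, 6^2 ≡ 6² = 36, 6^4 ≡ 36² = 1296 ≡ 6. Since 5 = 4 + 1, 6^5 ≡ 6·6: 6·6 = 36. So 6^5 ≡ 36 (mod 43).
Hence σ⁻¹(6) = 36.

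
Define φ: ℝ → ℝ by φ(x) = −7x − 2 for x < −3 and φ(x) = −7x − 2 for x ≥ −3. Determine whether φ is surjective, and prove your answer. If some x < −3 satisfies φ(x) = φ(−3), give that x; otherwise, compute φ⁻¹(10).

-12/7

Both pieces are strictly decreasing (slopes −7 and −7), so each is injective on its own interval.
The left piece maps (−∞, −3) onto (19, ∞); the right piece maps [−3, ∞) onto (−∞, 19].
These images together cover ℝ, so φ is surjective.
Because the two images are disjoint, no x < −3 has φ(x) = φ(−3), so we compute φ⁻¹(10): 10 lies in (−∞, 19], so solve −7x − 2 = 10: x = (10 + 2)/(−7) = −12/7.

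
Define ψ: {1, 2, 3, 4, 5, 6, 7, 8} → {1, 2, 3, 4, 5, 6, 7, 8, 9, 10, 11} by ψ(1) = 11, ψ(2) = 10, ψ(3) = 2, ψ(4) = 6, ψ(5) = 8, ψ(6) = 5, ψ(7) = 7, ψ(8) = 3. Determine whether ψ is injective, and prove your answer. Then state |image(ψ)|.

The values ψ(1), …, ψ(8) are 11, 10, 2, 6, 8, 5, 7, 3 — all distinct.
So ψ(u) = ψ(v) only when u = v, and ψ is injective.
The image of ψ is {2, 3, 5, 6, 7, 8, 10, 11}, which has 8 elements.

8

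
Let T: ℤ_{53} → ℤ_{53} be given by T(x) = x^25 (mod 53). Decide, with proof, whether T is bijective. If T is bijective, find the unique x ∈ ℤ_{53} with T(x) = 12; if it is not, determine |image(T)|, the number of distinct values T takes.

Since 53 is prime, the nonzero elements of ℤ_{53} form a cyclic group of order 52.
As gcd(25, 52) = 1, raising to the 25th power is a bijection on this group: if a^25 ≡ b^25 then (ab^{−1})^25 = 1, and the only element of order dividing gcd(25, 52) = 1 is 1, so a = b.
With T(0) = 0 this makes T injective on all of ℤ_{53}, hence bijective (finite equal-size domain and codomain). In particular T is bijective.
Since T is bijective, we find the preimage of 12. The inverse of x ↦ x^25 on (ℤ_{53})^× is x ↦ x^25, because 25·25 = 625 = 12·52 + 1 ≡ 1 (mod 52) and x^{52} = 1 for x ≠ 0 (Fermat). So T⁻¹(12) = 12^25 mod 53.
Repeated squaring mod 53: 12^1 ≡ 12, 12^2 ≡ 12² = 144 ≡ 38, 12^4 ≡ 38² = 1444 ≡ 13, 12^8 ≡ 13² = 169 ≡ 10, 12^16 ≡ 10² = 100 ≡ 47. Since 25 = 16 + 8 + 1, 12^25 ≡ 47·10·12: 47·10 = 470 ≡ 46, then 46·12 = 552 ≡ 22. So 12^25 ≡ 22 (mod 53).
Hence T⁻¹(12) = 22.

22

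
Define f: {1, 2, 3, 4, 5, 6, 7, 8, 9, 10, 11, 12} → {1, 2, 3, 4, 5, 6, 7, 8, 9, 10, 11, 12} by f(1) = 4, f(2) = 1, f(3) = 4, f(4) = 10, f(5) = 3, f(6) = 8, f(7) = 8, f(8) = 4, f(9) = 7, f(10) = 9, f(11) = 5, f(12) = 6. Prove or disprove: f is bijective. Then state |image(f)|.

9

f(1) = 4 = f(3) with 1 ≠ 3, so f is not injective, hence not bijective.
The image of f is {1, 3, 4, 5, 6, 7, 8, 9, 10}, which has 9 elements.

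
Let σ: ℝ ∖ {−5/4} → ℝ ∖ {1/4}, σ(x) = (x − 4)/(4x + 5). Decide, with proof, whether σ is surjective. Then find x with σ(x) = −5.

For any y ≠ 1/4, solving y(4x + 5) = x − 4 for x gives a well-defined x ≠ −5/4. So σ is surjective.
Solving σ(x) = −5: cross-multiplying gives x − 4 = −5(4x + 5), which rearranges to 21x = −21, so x = −1.

-1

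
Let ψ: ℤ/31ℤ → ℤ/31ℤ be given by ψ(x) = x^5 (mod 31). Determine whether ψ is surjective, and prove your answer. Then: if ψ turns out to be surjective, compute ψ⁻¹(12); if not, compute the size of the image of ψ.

7

ψ(1) = 1^5 = 1.
ψ(2): Repeated squaring mod 31: 2^1 ≡ 2, 2^2 ≡ 2² = 4, 2^4 ≡ 4² = 16. Since 5 = 4 + 1, 2^5 ≡ 16·2: 16·2 = 32 ≡ 1. So 2^5 ≡ 1 (mod 31).
So ψ(1) = ψ(2) = 1 while 1 ≠ 2, therefore ψ is not injective.
A non-injective map from the 31-element set ℤ/31ℤ to itself takes at most 30 distinct values, so it cannot be surjective. Hence ψ is not surjective.
Since ψ is not surjective, we determine |image(ψ)|. Computing x^5 mod 31 for each x (by repeated squaring, reducing mod 31 at every step), the values ψ(0), ψ(1), …, ψ(30) are: 0, 1, 1, 26, 1, 25, 26, 5, 1, 25, 25, 6, 26, 6, 5, 30, 1, 26, 25, 5, 25, 6, 6, 30, 26, 5, 6, 30, 5, 30, 30.
The distinct values are {0, 1, 5, 6, 25, 26, 30}; there are 7 of them.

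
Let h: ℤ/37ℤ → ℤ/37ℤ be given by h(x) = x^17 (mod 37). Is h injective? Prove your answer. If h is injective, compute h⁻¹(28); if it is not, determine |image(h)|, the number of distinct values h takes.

4

Since 37 is prime, the nonzero elements of ℤ/37ℤ form a cyclic group of order 36.
As gcd(17, 36) = 1, raising to the 17th power is a bijection on this group: if u^17 ≡ v^17 then (uv^{−1})^17 = 1, and the only element of order dividing gcd(17, 36) = 1 is 1, so u = v.
With h(0) = 0 this makes h injective on all of ℤ/37ℤ, hence bijective (finite equal-size domain and codomain). In particular h is injective.
Since h is injective, we find the preimage of 28. The inverse of x ↦ x^17 on (ℤ/37ℤ)^× is x ↦ x^17, because 17·17 = 289 = 8·36 + 1 ≡ 1 (mod 36) and x^{36} = 1 for x ≠ 0 (Fermat). So h⁻¹(28) = 28^17 mod 37.
Repeated squaring mod 37: 28^1 ≡ 28, 28^2 ≡ 28² = 784 ≡ 7, 28^4 ≡ 7² = 49 ≡ 12, 28^8 ≡ 12² = 144 ≡ 33, 28^16 ≡ 33² = 1089 ≡ 16. Since 17 = 16 + 1, 28^17 ≡ 16·28: 16·28 = 448 ≡ 4. So 28^17 ≡ 4 (mod 37).
Hence h⁻¹(28) = 4.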